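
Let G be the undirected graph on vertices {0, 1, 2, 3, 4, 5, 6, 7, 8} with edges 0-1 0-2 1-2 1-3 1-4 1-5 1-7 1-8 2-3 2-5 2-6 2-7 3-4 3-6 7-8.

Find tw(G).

2

A width-2 tree decomposition is:
Bags: B1 = {1, 2, 7}  B2 = {0, 1, 2}  B3 = {1, 2, 5}  B4 = {1, 7, 8}  B5 = {1, 2, 3}  B6 = {2, 3, 6}  B7 = {1, 3, 4}
Tree: B1–B2, B2–B3, B1–B4, B1–B5, B5–B6, B5–B7
The largest bag has 3 vertices, giving width 2; this decomposition certifies tw(G) ≤ 2. On the other hand G contains the 3-clique {1, 7, 8}. A clique must lie in a single bag of any decomposition, so no decomposition can have width below 2. Combining the bounds, tw(G) = 2.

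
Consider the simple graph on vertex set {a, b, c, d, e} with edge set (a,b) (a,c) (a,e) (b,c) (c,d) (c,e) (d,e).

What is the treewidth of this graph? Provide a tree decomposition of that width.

Treewidth 2.
One optimal decomposition is:
Bags: B1 = {a, c, e}  B2 = {a, b, c}  B3 = {c, d, e}
Tree: B1–B2, B1–B3

Each bag holds 3 vertices, so the decomposition has width 2, which upper-bounds the treewidth. For the lower bound, the 3 vertices {c, d, e} are pairwise adjacent, and any tree decomposition puts a clique entirely inside one bag — forcing width ≥ 2. Hence tw(G) = 2 exactly.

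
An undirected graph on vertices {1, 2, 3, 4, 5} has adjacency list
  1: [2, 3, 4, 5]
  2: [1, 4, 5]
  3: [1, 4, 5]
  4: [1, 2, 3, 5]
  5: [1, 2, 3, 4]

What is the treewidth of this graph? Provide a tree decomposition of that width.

Each bag holds 4 vertices, so the decomposition has width 3, which upper-bounds the treewidth. For the lower bound, the 4 vertices {1, 2, 4, 5} are pairwise adjacent, and any tree decomposition puts a clique entirely inside one bag — forcing width ≥ 3. Hence tw(G) = 3 exactly.

Treewidth 3.
Bags: B1 = {1, 2, 4, 5}  B2 = {1, 3, 4, 5}
Tree: B1–B2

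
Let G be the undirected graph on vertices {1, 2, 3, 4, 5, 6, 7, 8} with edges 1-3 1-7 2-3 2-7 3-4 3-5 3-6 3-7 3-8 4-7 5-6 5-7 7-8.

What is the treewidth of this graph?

2

A width-2 tree decomposition is:
Bags: B1 = {2, 3, 7}  B2 = {1, 3, 7}  B3 = {3, 5, 7}  B4 = {3, 5, 6}  B5 = {3, 7, 8}  B6 = {3, 4, 7}
Tree: B1–B2, B1–B3, B3–B4, B1–B5, B2–B6
The largest bag has 3 vertices, giving width 2; this decomposition certifies tw(G) ≤ 2. On the other hand G contains the 3-clique {3, 5, 6}. A clique must lie in a single bag of any decomposition, so no decomposition can have width below 2. The upper and lower bounds meet at 2, so that is the treewidth.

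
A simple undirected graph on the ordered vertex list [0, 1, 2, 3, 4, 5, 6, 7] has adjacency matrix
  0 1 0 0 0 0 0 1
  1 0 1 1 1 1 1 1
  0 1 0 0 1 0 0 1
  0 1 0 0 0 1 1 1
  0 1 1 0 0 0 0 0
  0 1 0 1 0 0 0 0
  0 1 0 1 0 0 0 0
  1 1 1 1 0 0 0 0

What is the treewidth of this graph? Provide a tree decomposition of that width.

Treewidth 2.
One optimal decomposition is:
Bags: B1 = {0, 1, 7}  B2 = {1, 3, 7}  B3 = {1, 3, 5}  B4 = {1, 2, 7}  B5 = {1, 3, 6}  B6 = {1, 2, 4}
Tree: B1–B2, B2–B3, B2–B4, B2–B5, B4–B6

The largest bag has 3 vertices, giving width 2; this decomposition certifies tw(G) ≤ 2. Conversely, {0, 1, 7} is a clique of size 3, and the vertices of any clique must share a bag in every tree decomposition; so some bag has ≥ 3 vertices and tw(G) ≥ 2. Therefore the treewidth is 2.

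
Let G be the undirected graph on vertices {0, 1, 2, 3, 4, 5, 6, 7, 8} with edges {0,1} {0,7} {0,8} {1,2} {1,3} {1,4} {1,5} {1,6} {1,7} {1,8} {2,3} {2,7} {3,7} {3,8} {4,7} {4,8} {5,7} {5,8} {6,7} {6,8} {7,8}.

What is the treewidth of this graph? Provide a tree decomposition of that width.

Treewidth 3.
One such decomposition:
Bags: B1 = {1, 5, 7, 8}  B2 = {1, 3, 7, 8}  B3 = {1, 2, 3, 7}  B4 = {1, 6, 7, 8}  B5 = {0, 1, 7, 8}  B6 = {1, 4, 7, 8}
Tree: B1–B2, B2–B3, B2–B4, B1–B5, B5–B6

The largest bag has 4 vertices, giving width 3; this decomposition certifies tw(G) ≤ 3. For the lower bound, the 4 vertices {0, 1, 7, 8} are pairwise adjacent, and any tree decomposition puts a clique entirely inside one bag — forcing width ≥ 3. Therefore the treewidth is 3.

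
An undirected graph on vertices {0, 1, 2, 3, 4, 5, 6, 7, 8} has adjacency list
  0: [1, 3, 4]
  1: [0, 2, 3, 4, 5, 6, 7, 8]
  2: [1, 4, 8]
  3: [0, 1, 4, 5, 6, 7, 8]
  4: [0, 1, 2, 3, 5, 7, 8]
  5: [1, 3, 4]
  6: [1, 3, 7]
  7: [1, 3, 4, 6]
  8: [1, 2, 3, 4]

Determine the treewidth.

A width-3 tree decomposition is:
Bags: B1 = {1, 3, 4, 7}  B2 = {1, 3, 4, 5}  B3 = {1, 3, 6, 7}  B4 = {0, 1, 3, 4}  B5 = {1, 3, 4, 8}  B6 = {1, 2, 4, 8}
Tree: B1–B2, B1–B3, B2–B4, B2–B5, B5–B6
Every bag has size at most 4, so the width is 4 − 1 = 3 and tw(G) ≤ 3. On the other hand G contains the 4-clique {1, 2, 4, 8}. A clique must lie in a single bag of any decomposition, so no decomposition can have width below 3. Combining the bounds, tw(G) = 3.

3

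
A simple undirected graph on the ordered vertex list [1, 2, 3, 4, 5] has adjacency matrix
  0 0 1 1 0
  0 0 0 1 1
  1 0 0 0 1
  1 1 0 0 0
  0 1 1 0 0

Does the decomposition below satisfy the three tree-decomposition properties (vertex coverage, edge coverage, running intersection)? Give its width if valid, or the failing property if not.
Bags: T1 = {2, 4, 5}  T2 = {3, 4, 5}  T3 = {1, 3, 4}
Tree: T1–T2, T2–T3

Yes; width 2.

Vertex coverage: the bags together contain {1, 2, 3, 4, 5}, the full vertex set. Edge coverage: each edge of G has both endpoints in at least one bag. Running intersection: for every vertex, the bags containing it form a connected subtree. All three properties hold, so this is a valid tree decomposition of width max|bag| − 1 = 2, and hence tw(G) ≤ 2.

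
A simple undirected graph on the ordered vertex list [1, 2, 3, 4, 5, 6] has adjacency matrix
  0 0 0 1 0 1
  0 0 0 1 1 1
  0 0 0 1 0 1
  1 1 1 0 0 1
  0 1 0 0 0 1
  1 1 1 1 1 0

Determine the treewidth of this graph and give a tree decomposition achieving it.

Each bag holds 3 vertices, so the decomposition has width 2, which upper-bounds the treewidth. On the other hand G contains the 3-clique {1, 4, 6}. A clique must lie in a single bag of any decomposition, so no decomposition can have width below 2. Therefore the treewidth is 2.

Treewidth 2.
One such decomposition:
Bags: B1 = {2, 4, 6}  B2 = {3, 4, 6}  B3 = {1, 4, 6}  B4 = {2, 5, 6}
Tree: B1–B2, B1–B3, B1–B4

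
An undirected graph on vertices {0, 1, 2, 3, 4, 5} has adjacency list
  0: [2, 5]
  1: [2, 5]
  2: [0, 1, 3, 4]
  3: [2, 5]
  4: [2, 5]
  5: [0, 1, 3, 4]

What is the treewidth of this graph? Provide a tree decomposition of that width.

Every bag has size at most 3, so the width is 3 − 1 = 2 and tw(G) ≤ 2. For the lower bound, G contains the cycle 3–2–1–5–3, so G is not a forest; only forests have treewidth ≤ 1, hence tw(G) ≥ 2. Combining the bounds, tw(G) = 2.

Treewidth 2.
Bags: B1 = {2, 3, 5}  B2 = {1, 2, 5}  B3 = {0, 2, 5}  B4 = {2, 4, 5}
Tree: B1–B2, B2–B3, B3–B4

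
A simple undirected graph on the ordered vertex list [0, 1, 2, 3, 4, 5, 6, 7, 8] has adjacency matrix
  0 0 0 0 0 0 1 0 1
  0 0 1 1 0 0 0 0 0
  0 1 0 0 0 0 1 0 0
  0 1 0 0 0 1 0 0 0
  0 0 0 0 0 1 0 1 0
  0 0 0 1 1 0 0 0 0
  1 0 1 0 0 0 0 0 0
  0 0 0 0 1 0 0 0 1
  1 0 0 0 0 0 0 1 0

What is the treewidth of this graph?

2

A width-2 tree decomposition is:
Bags: B1 = {0, 7, 8}  B2 = {0, 6, 7}  B3 = {2, 6, 7}  B4 = {1, 2, 7}  B5 = {1, 3, 7}  B6 = {3, 5, 7}  B7 = {4, 5, 7}
Tree: B1–B2, B2–B3, B3–B4, B4–B5, B5–B6, B6–B7
Every bag has size at most 3, so the width is 3 − 1 = 2 and tw(G) ≤ 2. Since 7–8–0–6–2–1–3–5–4–7 is a cycle in G, G is not acyclic. Forests are exactly the graphs of treewidth ≤ 1, so tw(G) ≥ 2. The upper and lower bounds meet at 2, so that is the treewidth.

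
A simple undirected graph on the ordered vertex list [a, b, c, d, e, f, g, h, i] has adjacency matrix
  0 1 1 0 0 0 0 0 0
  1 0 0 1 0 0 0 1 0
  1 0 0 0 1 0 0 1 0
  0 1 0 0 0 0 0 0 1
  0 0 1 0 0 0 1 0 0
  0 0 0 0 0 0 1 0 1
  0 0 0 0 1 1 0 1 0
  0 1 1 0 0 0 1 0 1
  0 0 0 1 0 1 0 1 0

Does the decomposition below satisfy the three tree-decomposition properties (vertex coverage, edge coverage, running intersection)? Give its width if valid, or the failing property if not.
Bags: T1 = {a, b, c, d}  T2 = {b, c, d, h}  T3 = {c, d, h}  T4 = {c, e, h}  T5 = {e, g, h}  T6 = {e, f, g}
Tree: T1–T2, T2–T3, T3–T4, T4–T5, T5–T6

No — vertex i appears in no bag.

A tree decomposition must satisfy three properties: every vertex lies in some bag; for every edge, both endpoints lie together in some bag; and for every vertex, the bags containing it form a connected subtree. Here vertex i appears in no bag, so the decomposition is invalid.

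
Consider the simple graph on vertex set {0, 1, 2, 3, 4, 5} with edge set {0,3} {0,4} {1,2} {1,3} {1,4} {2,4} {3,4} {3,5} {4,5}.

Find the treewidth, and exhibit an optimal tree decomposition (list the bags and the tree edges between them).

Every bag has size at most 3, so the width is 3 − 1 = 2 and tw(G) ≤ 2. For the lower bound, the 3 vertices {1, 2, 4} are pairwise adjacent, and any tree decomposition puts a clique entirely inside one bag — forcing width ≥ 2. Therefore the treewidth is 2.

Treewidth 2.
Bags: B1 = {1, 3, 4}  B2 = {3, 4, 5}  B3 = {1, 2, 4}  B4 = {0, 3, 4}
Tree: B1–B2, B1–B3, B2–B4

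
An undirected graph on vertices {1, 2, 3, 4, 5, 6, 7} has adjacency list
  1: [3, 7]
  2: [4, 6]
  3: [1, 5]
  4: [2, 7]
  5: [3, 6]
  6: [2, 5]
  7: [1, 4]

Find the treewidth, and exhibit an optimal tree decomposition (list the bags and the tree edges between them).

The largest bag has 3 vertices, giving width 2; this decomposition certifies tw(G) ≤ 2. The edges 2–6–5–3–1–7–4–2 form a cycle, so G is not a tree and its treewidth is at least 2. Combining the bounds, tw(G) = 2.

Treewidth 2.
One such decomposition:
Bags: B1 = {2, 5, 6}  B2 = {2, 3, 5}  B3 = {1, 2, 3}  B4 = {1, 2, 7}  B5 = {2, 4, 7}
Tree: B1–B2, B2–B3, B3–B4, B4–B5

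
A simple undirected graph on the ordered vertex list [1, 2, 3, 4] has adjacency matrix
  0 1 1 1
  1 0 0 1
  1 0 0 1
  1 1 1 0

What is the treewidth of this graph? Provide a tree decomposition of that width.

The largest bag has 3 vertices, giving width 2; this decomposition certifies tw(G) ≤ 2. Conversely, {1, 2, 4} is a clique of size 3, and the vertices of any clique must share a bag in every tree decomposition; so some bag has ≥ 3 vertices and tw(G) ≥ 2. The upper and lower bounds meet at 2, so that is the treewidth.

Treewidth 2.
One optimal decomposition is:
Bags: B1 = {1, 3, 4}  B2 = {1, 2, 4}
Tree: B1–B2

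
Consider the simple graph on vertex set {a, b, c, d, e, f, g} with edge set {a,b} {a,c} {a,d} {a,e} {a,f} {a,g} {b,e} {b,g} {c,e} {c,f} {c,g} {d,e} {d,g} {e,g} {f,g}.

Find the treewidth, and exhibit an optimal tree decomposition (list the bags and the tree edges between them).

The largest bag has 4 vertices, giving width 3; this decomposition certifies tw(G) ≤ 3. On the other hand G contains the 4-clique {a, d, e, g}. A clique must lie in a single bag of any decomposition, so no decomposition can have width below 3. Hence tw(G) = 3 exactly.

Treewidth 3.
One such decomposition:
Bags: B1 = {a, c, e, g}  B2 = {a, d, e, g}  B3 = {a, b, e, g}  B4 = {a, c, f, g}
Tree: B1–B2, B1–B3, B1–B4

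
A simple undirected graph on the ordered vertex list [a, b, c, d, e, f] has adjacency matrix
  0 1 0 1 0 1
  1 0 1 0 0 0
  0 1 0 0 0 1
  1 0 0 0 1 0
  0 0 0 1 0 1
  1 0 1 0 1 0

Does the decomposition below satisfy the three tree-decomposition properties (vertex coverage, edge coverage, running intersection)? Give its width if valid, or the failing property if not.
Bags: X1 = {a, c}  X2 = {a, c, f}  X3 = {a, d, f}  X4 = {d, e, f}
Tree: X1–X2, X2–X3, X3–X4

No — vertex b appears in no bag.

A tree decomposition must satisfy three properties: every vertex lies in some bag; for every edge, both endpoints lie together in some bag; and for every vertex, the bags containing it form a connected subtree. Here vertex b appears in no bag, so the decomposition is invalid.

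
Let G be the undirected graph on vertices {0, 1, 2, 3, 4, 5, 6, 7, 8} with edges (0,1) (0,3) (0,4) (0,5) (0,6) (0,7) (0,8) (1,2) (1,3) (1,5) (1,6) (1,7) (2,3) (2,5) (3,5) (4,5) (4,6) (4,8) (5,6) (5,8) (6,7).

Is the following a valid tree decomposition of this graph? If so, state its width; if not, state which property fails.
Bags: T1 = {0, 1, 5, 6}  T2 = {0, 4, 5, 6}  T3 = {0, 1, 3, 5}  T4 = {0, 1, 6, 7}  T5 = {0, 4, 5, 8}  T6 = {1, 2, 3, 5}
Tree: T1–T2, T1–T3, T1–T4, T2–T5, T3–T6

Yes; width 3.

Vertex coverage: the bags together contain {0, 1, 2, 3, 4, 5, 6, 7, 8}, the full vertex set. Edge coverage: each edge of G has both endpoints in at least one bag. Running intersection: for every vertex, the bags containing it form a connected subtree. All three properties hold, so this is a valid tree decomposition of width max|bag| − 1 = 3, and hence tw(G) ≤ 3.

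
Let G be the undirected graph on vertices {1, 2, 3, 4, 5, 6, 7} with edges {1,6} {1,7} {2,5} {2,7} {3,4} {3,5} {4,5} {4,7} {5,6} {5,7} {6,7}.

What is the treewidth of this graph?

2

A width-2 tree decomposition is:
Bags: B1 = {5, 6, 7}  B2 = {4, 5, 7}  B3 = {1, 6, 7}  B4 = {2, 5, 7}  B5 = {3, 4, 5}
Tree: B1–B2, B1–B3, B1–B4, B2–B5
Each bag holds 3 vertices, so the decomposition has width 2, which upper-bounds the treewidth. Conversely, {1, 6, 7} is a clique of size 3, and the vertices of any clique must share a bag in every tree decomposition; so some bag has ≥ 3 vertices and tw(G) ≥ 2. Hence tw(G) = 2 exactly.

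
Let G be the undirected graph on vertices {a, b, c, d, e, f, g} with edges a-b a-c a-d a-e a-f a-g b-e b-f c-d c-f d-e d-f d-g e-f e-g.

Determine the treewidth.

A width-3 tree decomposition is:
Bags: B1 = {a, d, e, f}  B2 = {a, b, e, f}  B3 = {a, c, d, f}  B4 = {a, d, e, g}
Tree: B1–B2, B1–B3, B1–B4
The largest bag has 4 vertices, giving width 3; this decomposition certifies tw(G) ≤ 3. For the lower bound, the 4 vertices {a, d, e, g} are pairwise adjacent, and any tree decomposition puts a clique entirely inside one bag — forcing width ≥ 3. Hence tw(G) = 3 exactly.

3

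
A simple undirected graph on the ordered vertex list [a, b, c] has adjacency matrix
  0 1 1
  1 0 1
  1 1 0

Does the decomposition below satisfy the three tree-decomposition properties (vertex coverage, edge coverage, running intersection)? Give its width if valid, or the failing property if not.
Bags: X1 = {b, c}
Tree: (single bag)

A tree decomposition must satisfy three properties: every vertex lies in some bag; for every edge, both endpoints lie together in some bag; and for every vertex, the bags containing it form a connected subtree. Here vertex a appears in no bag, so the decomposition is invalid.

No — vertex a appears in no bag.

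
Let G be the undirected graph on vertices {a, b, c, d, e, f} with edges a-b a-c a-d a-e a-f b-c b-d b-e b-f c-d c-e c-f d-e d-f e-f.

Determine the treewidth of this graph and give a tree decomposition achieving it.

Treewidth 5.
Bags: B1 = {a, b, c, d, e, f}
Tree: (single bag)

A single bag containing all 6 vertices is trivially a valid decomposition of width 5. For the lower bound, the 6 vertices {a, b, c, d, e, f} are pairwise adjacent, and any tree decomposition puts a clique entirely inside one bag — forcing width ≥ 5. Combining the bounds, tw(G) = 5.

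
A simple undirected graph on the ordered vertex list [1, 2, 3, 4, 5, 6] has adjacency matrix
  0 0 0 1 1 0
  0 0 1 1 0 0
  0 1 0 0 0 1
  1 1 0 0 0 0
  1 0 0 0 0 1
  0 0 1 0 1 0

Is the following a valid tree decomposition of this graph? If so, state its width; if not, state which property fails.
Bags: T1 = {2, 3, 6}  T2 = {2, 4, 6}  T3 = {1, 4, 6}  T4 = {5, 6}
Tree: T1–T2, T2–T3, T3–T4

A tree decomposition must satisfy three properties: every vertex lies in some bag; for every edge, both endpoints lie together in some bag; and for every vertex, the bags containing it form a connected subtree. Here edge (1,5) lies in no bag, so the decomposition is invalid.

No — edge (1,5) lies in no bag.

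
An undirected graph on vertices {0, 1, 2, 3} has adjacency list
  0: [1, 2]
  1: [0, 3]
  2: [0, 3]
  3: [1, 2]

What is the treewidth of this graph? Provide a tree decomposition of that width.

Treewidth 2.
Bags: B1 = {0, 1, 2}  B2 = {1, 2, 3}
Tree: B1–B2

Each bag holds 3 vertices, so the decomposition has width 2, which upper-bounds the treewidth. The edges 2–0–1–3–2 form a cycle, so G is not a tree and its treewidth is at least 2. Combining the bounds, tw(G) = 2.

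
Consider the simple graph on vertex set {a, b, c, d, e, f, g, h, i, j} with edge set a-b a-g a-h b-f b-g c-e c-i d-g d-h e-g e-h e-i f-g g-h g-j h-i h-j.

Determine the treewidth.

2

A width-2 tree decomposition is:
Bags: B1 = {g, h, j}  B2 = {a, g, h}  B3 = {e, g, h}  B4 = {a, b, g}  B5 = {b, f, g}  B6 = {d, g, h}  B7 = {e, h, i}  B8 = {c, e, i}
Tree: B1–B2, B1–B3, B2–B4, B4–B5, B2–B6, B3–B7, B7–B8
Each bag holds 3 vertices, so the decomposition has width 2, which upper-bounds the treewidth. Conversely, {d, g, h} is a clique of size 3, and the vertices of any clique must share a bag in every tree decomposition; so some bag has ≥ 3 vertices and tw(G) ≥ 2. The upper and lower bounds meet at 2, so that is the treewidth.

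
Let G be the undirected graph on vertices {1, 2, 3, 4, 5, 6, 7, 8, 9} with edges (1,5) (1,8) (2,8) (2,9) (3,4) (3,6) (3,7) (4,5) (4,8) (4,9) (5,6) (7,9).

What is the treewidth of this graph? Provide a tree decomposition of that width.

Every bag has size at most 4, so the width is 4 − 1 = 3 and tw(G) ≤ 3. For the lower bound: the 4 vertex sets {1,2,8}, {9}, {4}, {3,5,6,7} are disjoint, each induces a connected subgraph, and every pair is joined by at least one edge of G. Contracting each set to a single vertex therefore yields K_{4} as a minor, and since treewidth is minor-monotone, tw(G) ≥ tw(K_{4}) = 3. Therefore the treewidth is 3.

Treewidth 3.
Bags: B1 = {1, 2, 8, 9}  B2 = {1, 4, 8, 9}  B3 = {1, 4, 5, 9}  B4 = {4, 5, 7, 9}  B5 = {3, 4, 5, 7}  B6 = {3, 5, 6, 7}
Tree: B1–B2, B2–B3, B3–B4, B4–B5, B5–B6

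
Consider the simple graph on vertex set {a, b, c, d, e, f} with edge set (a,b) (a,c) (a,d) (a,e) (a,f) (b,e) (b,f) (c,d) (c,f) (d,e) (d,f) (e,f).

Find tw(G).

3

A width-3 tree decomposition is:
Bags: B1 = {a, b, e, f}  B2 = {a, d, e, f}  B3 = {a, c, d, f}
Tree: B1–B2, B2–B3
The largest bag has 4 vertices, giving width 3; this decomposition certifies tw(G) ≤ 3. For the lower bound, the 4 vertices {a, d, e, f} are pairwise adjacent, and any tree decomposition puts a clique entirely inside one bag — forcing width ≥ 3. The upper and lower bounds meet at 3, so that is the treewidth.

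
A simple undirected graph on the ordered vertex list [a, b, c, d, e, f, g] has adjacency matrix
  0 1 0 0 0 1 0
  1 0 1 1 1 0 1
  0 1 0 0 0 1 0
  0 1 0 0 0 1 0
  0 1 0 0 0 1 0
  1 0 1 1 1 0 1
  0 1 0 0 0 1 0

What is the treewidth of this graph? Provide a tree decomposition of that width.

Treewidth 2.
Bags: B1 = {b, e, f}  B2 = {b, d, f}  B3 = {b, c, f}  B4 = {b, f, g}  B5 = {a, b, f}
Tree: B1–B2, B2–B3, B3–B4, B4–B5

Each bag holds 3 vertices, so the decomposition has width 2, which upper-bounds the treewidth. The edges b–e–f–d–b form a cycle, so G is not a tree and its treewidth is at least 2. Combining the bounds, tw(G) = 2.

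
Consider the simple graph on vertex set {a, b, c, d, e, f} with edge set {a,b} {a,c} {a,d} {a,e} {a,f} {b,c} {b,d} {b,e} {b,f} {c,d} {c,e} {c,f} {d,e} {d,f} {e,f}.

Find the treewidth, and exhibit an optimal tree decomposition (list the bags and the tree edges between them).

Treewidth 5.
Bags: B1 = {a, b, c, d, e, f}
Tree: (single bag)

A single bag containing all 6 vertices is trivially a valid decomposition of width 5. On the other hand G contains the 6-clique {a, b, c, d, e, f}. A clique must lie in a single bag of any decomposition, so no decomposition can have width below 5. Hence tw(G) = 5 exactly.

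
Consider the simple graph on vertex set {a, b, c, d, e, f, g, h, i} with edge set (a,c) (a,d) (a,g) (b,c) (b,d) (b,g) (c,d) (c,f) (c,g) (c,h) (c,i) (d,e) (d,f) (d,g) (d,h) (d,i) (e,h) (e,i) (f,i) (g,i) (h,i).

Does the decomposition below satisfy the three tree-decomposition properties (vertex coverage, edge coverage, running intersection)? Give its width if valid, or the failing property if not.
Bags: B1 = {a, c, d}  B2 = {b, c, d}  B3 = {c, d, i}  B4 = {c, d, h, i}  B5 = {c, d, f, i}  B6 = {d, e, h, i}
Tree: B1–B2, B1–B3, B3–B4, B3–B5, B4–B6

A tree decomposition must satisfy three properties: every vertex lies in some bag; for every edge, both endpoints lie together in some bag; and for every vertex, the bags containing it form a connected subtree. Here vertex g appears in no bag, so the decomposition is invalid.

No — vertex g appears in no bag.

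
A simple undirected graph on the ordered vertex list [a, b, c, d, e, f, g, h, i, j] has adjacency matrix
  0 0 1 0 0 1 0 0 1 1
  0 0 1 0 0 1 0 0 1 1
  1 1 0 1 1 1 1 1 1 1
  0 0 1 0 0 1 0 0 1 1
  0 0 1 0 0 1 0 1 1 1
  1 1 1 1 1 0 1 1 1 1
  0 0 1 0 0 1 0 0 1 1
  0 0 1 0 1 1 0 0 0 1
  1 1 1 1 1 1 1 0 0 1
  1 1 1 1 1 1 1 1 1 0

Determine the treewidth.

A width-4 tree decomposition is:
Bags: B1 = {c, d, f, i, j}  B2 = {a, c, f, i, j}  B3 = {b, c, f, i, j}  B4 = {c, e, f, i, j}  B5 = {c, e, f, h, j}  B6 = {c, f, g, i, j}
Tree: B1–B2, B1–B3, B1–B4, B4–B5, B4–B6
The largest bag has 5 vertices, giving width 4; this decomposition certifies tw(G) ≤ 4. Conversely, {c, e, f, h, j} is a clique of size 5, and the vertices of any clique must share a bag in every tree decomposition; so some bag has ≥ 5 vertices and tw(G) ≥ 4. Hence tw(G) = 4 exactly.

4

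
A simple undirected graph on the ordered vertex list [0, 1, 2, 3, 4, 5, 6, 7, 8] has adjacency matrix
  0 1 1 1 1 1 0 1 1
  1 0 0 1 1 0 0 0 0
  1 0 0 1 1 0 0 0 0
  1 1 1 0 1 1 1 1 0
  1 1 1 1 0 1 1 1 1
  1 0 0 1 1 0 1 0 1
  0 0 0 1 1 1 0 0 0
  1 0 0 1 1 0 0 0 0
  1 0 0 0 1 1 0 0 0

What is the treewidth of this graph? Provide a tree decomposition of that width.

Each bag holds 4 vertices, so the decomposition has width 3, which upper-bounds the treewidth. For the lower bound, the 4 vertices {0, 4, 5, 8} are pairwise adjacent, and any tree decomposition puts a clique entirely inside one bag — forcing width ≥ 3. Therefore the treewidth is 3.

Treewidth 3.
Bags: B1 = {0, 3, 4, 5}  B2 = {0, 3, 4, 7}  B3 = {3, 4, 5, 6}  B4 = {0, 1, 3, 4}  B5 = {0, 2, 3, 4}  B6 = {0, 4, 5, 8}
Tree: B1–B2, B1–B3, B1–B4, B1–B5, B1–B6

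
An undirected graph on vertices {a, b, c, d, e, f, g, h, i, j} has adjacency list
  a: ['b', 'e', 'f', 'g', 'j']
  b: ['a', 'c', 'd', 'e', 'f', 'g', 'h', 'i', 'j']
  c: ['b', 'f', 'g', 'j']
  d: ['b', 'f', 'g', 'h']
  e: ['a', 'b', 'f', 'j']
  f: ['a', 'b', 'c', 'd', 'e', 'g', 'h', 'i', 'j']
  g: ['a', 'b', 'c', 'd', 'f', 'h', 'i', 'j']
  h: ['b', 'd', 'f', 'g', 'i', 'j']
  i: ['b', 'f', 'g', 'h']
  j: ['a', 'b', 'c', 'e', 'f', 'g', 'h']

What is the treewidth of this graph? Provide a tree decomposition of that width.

Treewidth 4.
One optimal decomposition is:
Bags: B1 = {b, f, g, h, j}  B2 = {b, c, f, g, j}  B3 = {b, f, g, h, i}  B4 = {b, d, f, g, h}  B5 = {a, b, f, g, j}  B6 = {a, b, e, f, j}
Tree: B1–B2, B1–B3, B3–B4, B2–B5, B5–B6

The largest bag has 5 vertices, giving width 4; this decomposition certifies tw(G) ≤ 4. Conversely, {b, d, f, g, h} is a clique of size 5, and the vertices of any clique must share a bag in every tree decomposition; so some bag has ≥ 5 vertices and tw(G) ≥ 4. Hence tw(G) = 4 exactly.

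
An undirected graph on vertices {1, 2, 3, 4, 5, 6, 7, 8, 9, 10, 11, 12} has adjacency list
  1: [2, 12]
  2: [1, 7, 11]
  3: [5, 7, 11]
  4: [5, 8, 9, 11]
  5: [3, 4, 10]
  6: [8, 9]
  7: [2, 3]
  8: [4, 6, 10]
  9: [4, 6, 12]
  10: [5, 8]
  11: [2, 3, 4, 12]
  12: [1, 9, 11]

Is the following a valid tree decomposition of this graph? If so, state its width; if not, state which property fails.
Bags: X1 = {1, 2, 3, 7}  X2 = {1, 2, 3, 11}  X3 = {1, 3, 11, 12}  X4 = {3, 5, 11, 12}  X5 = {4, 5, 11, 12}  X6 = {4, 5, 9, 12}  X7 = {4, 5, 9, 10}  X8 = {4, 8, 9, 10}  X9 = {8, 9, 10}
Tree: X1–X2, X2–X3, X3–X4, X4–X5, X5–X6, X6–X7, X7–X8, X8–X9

A tree decomposition must satisfy three properties: every vertex lies in some bag; for every edge, both endpoints lie together in some bag; and for every vertex, the bags containing it form a connected subtree. Here vertex 6 appears in no bag, so the decomposition is invalid.

No — vertex 6 appears in no bag.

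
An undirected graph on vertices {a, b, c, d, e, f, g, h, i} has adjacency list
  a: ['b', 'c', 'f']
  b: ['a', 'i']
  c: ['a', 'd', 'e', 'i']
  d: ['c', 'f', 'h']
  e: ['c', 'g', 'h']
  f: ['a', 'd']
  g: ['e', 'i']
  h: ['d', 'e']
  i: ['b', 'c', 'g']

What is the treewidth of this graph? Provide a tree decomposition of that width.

Treewidth 3.
One optimal decomposition is:
Bags: B1 = {a, b, f, i}  B2 = {a, c, f, i}  B3 = {c, d, f, i}  B4 = {c, d, g, i}  B5 = {c, d, e, g}  B6 = {d, e, g, h}
Tree: B1–B2, B2–B3, B3–B4, B4–B5, B5–B6

Every bag has size at most 4, so the width is 4 − 1 = 3 and tw(G) ≤ 3. For the lower bound: the 4 vertex sets {a,b,f}, {i}, {c}, {d,e,g,h} are disjoint, each induces a connected subgraph, and every pair is joined by at least one edge of G. Contracting each set to a single vertex therefore yields K_{4} as a minor, and since treewidth is minor-monotone, tw(G) ≥ tw(K_{4}) = 3. Hence tw(G) = 3 exactly.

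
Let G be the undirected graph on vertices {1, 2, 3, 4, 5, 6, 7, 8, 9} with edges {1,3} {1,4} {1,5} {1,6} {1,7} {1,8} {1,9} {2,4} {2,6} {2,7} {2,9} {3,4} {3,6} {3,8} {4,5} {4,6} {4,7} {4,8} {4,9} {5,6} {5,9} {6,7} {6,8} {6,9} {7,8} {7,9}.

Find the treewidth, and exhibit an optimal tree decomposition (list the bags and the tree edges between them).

Treewidth 4.
Bags: B1 = {1, 4, 6, 7, 9}  B2 = {1, 4, 6, 7, 8}  B3 = {2, 4, 6, 7, 9}  B4 = {1, 3, 4, 6, 8}  B5 = {1, 4, 5, 6, 9}
Tree: B1–B2, B1–B3, B2–B4, B1–B5

The largest bag has 5 vertices, giving width 4; this decomposition certifies tw(G) ≤ 4. Conversely, {1, 3, 4, 6, 8} is a clique of size 5, and the vertices of any clique must share a bag in every tree decomposition; so some bag has ≥ 5 vertices and tw(G) ≥ 4. The upper and lower bounds meet at 4, so that is the treewidth.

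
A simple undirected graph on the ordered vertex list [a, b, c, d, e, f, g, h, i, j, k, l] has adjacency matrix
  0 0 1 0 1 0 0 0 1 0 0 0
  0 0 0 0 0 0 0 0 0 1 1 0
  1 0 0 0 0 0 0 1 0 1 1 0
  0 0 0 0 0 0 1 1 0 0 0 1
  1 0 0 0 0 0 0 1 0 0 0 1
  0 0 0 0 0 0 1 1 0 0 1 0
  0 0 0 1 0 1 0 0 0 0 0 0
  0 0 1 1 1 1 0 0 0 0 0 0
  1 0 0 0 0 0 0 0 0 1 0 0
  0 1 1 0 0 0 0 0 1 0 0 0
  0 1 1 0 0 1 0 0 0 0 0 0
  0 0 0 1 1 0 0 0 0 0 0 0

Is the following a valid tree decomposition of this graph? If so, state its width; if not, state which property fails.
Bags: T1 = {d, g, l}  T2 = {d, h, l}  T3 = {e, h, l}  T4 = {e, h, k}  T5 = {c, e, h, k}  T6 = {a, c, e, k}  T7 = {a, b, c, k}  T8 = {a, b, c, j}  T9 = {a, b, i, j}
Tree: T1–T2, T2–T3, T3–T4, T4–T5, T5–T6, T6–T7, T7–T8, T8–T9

A tree decomposition must satisfy three properties: every vertex lies in some bag; for every edge, both endpoints lie together in some bag; and for every vertex, the bags containing it form a connected subtree. Here vertex f appears in no bag, so the decomposition is invalid.

No — vertex f appears in no bag.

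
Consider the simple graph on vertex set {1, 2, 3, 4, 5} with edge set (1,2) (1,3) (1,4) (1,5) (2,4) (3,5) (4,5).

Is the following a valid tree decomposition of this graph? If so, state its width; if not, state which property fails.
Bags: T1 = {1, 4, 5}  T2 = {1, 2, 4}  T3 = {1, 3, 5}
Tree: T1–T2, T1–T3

Every vertex of G appears in some bag (union = {1, 2, 3, 4, 5}); every edge is covered by a bag; and for each vertex v the set of bags containing v is connected in the bag tree. The decomposition is therefore valid. The largest bag has 3 vertices, so the width is 2.

Yes; width 2.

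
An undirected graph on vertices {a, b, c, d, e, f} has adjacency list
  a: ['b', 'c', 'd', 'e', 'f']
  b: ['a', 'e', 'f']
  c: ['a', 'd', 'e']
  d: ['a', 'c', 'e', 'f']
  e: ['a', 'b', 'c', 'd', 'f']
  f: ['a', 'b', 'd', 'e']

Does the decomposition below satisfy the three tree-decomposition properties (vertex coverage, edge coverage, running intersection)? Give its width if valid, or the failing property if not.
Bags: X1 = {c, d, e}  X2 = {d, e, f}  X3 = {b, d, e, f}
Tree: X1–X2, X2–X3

No — vertex a appears in no bag.

A tree decomposition must satisfy three properties: every vertex lies in some bag; for every edge, both endpoints lie together in some bag; and for every vertex, the bags containing it form a connected subtree. Here vertex a appears in no bag, so the decomposition is invalid.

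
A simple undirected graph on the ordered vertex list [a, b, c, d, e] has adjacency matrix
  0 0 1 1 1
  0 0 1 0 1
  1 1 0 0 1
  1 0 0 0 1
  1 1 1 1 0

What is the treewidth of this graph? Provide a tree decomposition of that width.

Treewidth 2.
Bags: B1 = {a, c, e}  B2 = {b, c, e}  B3 = {a, d, e}
Tree: B1–B2, B1–B3

Each bag holds 3 vertices, so the decomposition has width 2, which upper-bounds the treewidth. Conversely, {a, d, e} is a clique of size 3, and the vertices of any clique must share a bag in every tree decomposition; so some bag has ≥ 3 vertices and tw(G) ≥ 2. Combining the bounds, tw(G) = 2.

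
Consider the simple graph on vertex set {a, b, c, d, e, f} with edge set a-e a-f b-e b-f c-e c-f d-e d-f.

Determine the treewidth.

A width-2 tree decomposition is:
Bags: B1 = {d, e, f}  B2 = {c, e, f}  B3 = {b, e, f}  B4 = {a, e, f}
Tree: B1–B2, B2–B3, B3–B4
Every bag has size at most 3, so the width is 3 − 1 = 2 and tw(G) ≤ 2. The edges d–f–c–e–d form a cycle, so G is not a tree and its treewidth is at least 2. The upper and lower bounds meet at 2, so that is the treewidth.

2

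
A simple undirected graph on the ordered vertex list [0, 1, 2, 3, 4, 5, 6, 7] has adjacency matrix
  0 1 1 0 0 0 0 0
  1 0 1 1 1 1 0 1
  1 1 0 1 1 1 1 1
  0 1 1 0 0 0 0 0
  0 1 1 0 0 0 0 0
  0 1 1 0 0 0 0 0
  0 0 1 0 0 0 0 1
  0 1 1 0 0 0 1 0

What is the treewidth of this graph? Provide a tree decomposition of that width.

Each bag holds 3 vertices, so the decomposition has width 2, which upper-bounds the treewidth. Conversely, {0, 1, 2} is a clique of size 3, and the vertices of any clique must share a bag in every tree decomposition; so some bag has ≥ 3 vertices and tw(G) ≥ 2. Therefore the treewidth is 2.

Treewidth 2.
One such decomposition:
Bags: B1 = {1, 2, 3}  B2 = {1, 2, 4}  B3 = {0, 1, 2}  B4 = {1, 2, 5}  B5 = {1, 2, 7}  B6 = {2, 6, 7}
Tree: B1–B2, B2–B3, B1–B4, B4–B5, B5–B6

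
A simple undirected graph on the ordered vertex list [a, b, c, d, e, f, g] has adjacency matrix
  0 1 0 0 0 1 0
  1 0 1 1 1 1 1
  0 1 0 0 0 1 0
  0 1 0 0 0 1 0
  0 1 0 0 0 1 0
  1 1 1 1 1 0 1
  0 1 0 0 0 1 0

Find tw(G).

A width-2 tree decomposition is:
Bags: B1 = {b, f, g}  B2 = {a, b, f}  B3 = {b, c, f}  B4 = {b, e, f}  B5 = {b, d, f}
Tree: B1–B2, B2–B3, B2–B4, B3–B5
The largest bag has 3 vertices, giving width 2; this decomposition certifies tw(G) ≤ 2. For the lower bound, the 3 vertices {b, d, f} are pairwise adjacent, and any tree decomposition puts a clique entirely inside one bag — forcing width ≥ 2. Combining the bounds, tw(G) = 2.

2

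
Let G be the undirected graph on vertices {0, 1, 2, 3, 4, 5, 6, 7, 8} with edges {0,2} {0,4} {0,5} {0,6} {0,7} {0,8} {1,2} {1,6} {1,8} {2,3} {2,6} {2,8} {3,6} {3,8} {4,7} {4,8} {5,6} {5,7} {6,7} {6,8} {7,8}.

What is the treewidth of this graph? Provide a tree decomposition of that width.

Each bag holds 4 vertices, so the decomposition has width 3, which upper-bounds the treewidth. On the other hand G contains the 4-clique {0, 4, 7, 8}. A clique must lie in a single bag of any decomposition, so no decomposition can have width below 3. Combining the bounds, tw(G) = 3.

Treewidth 3.
One such decomposition:
Bags: B1 = {0, 6, 7, 8}  B2 = {0, 2, 6, 8}  B3 = {0, 5, 6, 7}  B4 = {0, 4, 7, 8}  B5 = {2, 3, 6, 8}  B6 = {1, 2, 6, 8}
Tree: B1–B2, B1–B3, B1–B4, B2–B5, B2–B6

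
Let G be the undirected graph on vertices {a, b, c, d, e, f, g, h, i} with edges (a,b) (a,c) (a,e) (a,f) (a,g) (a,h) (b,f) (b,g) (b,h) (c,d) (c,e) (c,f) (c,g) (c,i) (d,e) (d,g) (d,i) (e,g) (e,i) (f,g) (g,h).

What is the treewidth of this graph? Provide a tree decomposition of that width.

Each bag holds 4 vertices, so the decomposition has width 3, which upper-bounds the treewidth. On the other hand G contains the 4-clique {c, d, e, g}. A clique must lie in a single bag of any decomposition, so no decomposition can have width below 3. Combining the bounds, tw(G) = 3.

Treewidth 3.
Bags: B1 = {a, b, f, g}  B2 = {a, c, f, g}  B3 = {a, c, e, g}  B4 = {a, b, g, h}  B5 = {c, d, e, g}  B6 = {c, d, e, i}
Tree: B1–B2, B2–B3, B1–B4, B3–B5, B5–B6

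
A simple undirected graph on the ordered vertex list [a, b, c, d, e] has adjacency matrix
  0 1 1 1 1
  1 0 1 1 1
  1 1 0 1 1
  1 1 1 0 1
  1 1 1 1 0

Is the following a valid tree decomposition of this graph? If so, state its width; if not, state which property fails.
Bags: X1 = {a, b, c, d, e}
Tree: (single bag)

Yes; width 4.

Vertex coverage: the bags together contain {a, b, c, d, e}, the full vertex set. Edge coverage: each edge of G has both endpoints in at least one bag. Running intersection: for every vertex, the bags containing it form a connected subtree. All three properties hold, so this is a valid tree decomposition of width max|bag| − 1 = 4, and hence tw(G) ≤ 4.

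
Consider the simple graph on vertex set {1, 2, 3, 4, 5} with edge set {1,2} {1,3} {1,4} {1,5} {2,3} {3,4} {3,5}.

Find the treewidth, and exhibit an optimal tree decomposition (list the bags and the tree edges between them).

Treewidth 2.
One such decomposition:
Bags: B1 = {1, 3, 5}  B2 = {1, 3, 4}  B3 = {1, 2, 3}
Tree: B1–B2, B1–B3

Every bag has size at most 3, so the width is 3 − 1 = 2 and tw(G) ≤ 2. On the other hand G contains the 3-clique {1, 2, 3}. A clique must lie in a single bag of any decomposition, so no decomposition can have width below 2. The upper and lower bounds meet at 2, so that is the treewidth.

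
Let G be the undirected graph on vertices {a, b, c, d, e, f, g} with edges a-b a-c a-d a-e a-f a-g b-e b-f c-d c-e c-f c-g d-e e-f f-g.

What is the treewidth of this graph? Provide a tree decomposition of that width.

Treewidth 3.
One optimal decomposition is:
Bags: B1 = {a, c, d, e}  B2 = {a, c, e, f}  B3 = {a, b, e, f}  B4 = {a, c, f, g}
Tree: B1–B2, B2–B3, B2–B4

The largest bag has 4 vertices, giving width 3; this decomposition certifies tw(G) ≤ 3. For the lower bound, the 4 vertices {a, c, d, e} are pairwise adjacent, and any tree decomposition puts a clique entirely inside one bag — forcing width ≥ 3. Hence tw(G) = 3 exactly.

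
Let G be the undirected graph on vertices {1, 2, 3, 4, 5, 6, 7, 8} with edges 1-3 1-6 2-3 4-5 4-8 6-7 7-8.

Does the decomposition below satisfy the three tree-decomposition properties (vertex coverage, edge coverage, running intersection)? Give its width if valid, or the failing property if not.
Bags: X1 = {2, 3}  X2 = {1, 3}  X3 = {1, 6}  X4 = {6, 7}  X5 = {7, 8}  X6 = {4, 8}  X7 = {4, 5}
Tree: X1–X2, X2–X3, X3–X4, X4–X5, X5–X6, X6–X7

Vertex coverage: the bags together contain {1, 2, 3, 4, 5, 6, 7, 8}, the full vertex set. Edge coverage: each edge of G has both endpoints in at least one bag. Running intersection: for every vertex, the bags containing it form a connected subtree. All three properties hold, so this is a valid tree decomposition of width max|bag| − 1 = 1, and hence tw(G) ≤ 1.

Yes; width 1.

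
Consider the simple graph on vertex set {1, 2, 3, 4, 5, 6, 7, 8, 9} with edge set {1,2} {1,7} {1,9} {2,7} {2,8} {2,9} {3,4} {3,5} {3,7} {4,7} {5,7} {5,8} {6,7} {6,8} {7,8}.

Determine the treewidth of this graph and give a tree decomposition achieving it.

The largest bag has 3 vertices, giving width 2; this decomposition certifies tw(G) ≤ 2. For the lower bound, the 3 vertices {1, 2, 9} are pairwise adjacent, and any tree decomposition puts a clique entirely inside one bag — forcing width ≥ 2. Therefore the treewidth is 2.

Treewidth 2.
Bags: B1 = {2, 7, 8}  B2 = {6, 7, 8}  B3 = {5, 7, 8}  B4 = {1, 2, 7}  B5 = {3, 5, 7}  B6 = {1, 2, 9}  B7 = {3, 4, 7}
Tree: B1–B2, B1–B3, B1–B4, B3–B5, B4–B6, B5–B7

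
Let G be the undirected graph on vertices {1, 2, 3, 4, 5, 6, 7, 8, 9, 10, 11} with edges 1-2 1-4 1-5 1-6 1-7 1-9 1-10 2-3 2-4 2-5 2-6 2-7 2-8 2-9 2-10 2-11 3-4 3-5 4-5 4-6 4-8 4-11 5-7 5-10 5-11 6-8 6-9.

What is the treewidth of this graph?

A width-3 tree decomposition is:
Bags: B1 = {1, 2, 4, 5}  B2 = {2, 3, 4, 5}  B3 = {1, 2, 4, 6}  B4 = {1, 2, 6, 9}  B5 = {1, 2, 5, 10}  B6 = {2, 4, 6, 8}  B7 = {2, 4, 5, 11}  B8 = {1, 2, 5, 7}
Tree: B1–B2, B1–B3, B3–B4, B1–B5, B3–B6, B2–B7, B1–B8
The largest bag has 4 vertices, giving width 3; this decomposition certifies tw(G) ≤ 3. For the lower bound, the 4 vertices {2, 4, 6, 8} are pairwise adjacent, and any tree decomposition puts a clique entirely inside one bag — forcing width ≥ 3. Therefore the treewidth is 3.

3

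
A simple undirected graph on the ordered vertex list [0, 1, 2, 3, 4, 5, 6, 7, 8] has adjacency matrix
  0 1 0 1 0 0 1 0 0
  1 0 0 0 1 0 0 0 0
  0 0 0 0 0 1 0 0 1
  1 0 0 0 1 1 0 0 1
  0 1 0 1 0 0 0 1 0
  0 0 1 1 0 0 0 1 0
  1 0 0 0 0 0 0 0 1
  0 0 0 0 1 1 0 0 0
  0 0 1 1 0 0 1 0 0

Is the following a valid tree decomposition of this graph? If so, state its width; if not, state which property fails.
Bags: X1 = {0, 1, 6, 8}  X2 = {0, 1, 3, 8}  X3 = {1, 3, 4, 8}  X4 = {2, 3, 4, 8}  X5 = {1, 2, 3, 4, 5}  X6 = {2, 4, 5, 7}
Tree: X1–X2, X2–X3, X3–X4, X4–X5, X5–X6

A tree decomposition must satisfy three properties: every vertex lies in some bag; for every edge, both endpoints lie together in some bag; and for every vertex, the bags containing it form a connected subtree. Here bags containing vertex 1 are not connected in the tree, so the decomposition is invalid.

No — bags containing vertex 1 are not connected in the tree.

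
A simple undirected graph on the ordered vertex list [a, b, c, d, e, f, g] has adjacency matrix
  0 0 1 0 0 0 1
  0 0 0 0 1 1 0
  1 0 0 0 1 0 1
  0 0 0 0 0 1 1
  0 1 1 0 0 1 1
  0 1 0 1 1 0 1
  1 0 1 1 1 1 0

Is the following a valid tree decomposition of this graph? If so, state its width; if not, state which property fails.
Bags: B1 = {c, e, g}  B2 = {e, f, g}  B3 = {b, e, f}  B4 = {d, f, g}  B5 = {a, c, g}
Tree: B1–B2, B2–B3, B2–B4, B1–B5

Checking the three conditions: (i) the bags cover all of {a, b, c, d, e, f, g}; (ii) for each edge, some bag contains both endpoints; (iii) the bags containing any fixed vertex form a subtree. All hold, so the decomposition is valid with width 3 − 1 = 2.

Yes; width 2.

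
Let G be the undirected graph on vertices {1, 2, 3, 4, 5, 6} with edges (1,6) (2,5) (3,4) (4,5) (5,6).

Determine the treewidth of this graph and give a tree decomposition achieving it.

Each bag holds 2 vertices, so the decomposition has width 1, which upper-bounds the treewidth. Any graph with an edge has treewidth ≥ 1, and G has the edge 5–2. Hence tw(G) = 1 exactly.

Treewidth 1.
Bags: B1 = {2, 5}  B2 = {4, 5}  B3 = {3, 4}  B4 = {5, 6}  B5 = {1, 6}
Tree: B1–B2, B2–B3, B2–B4, B4–B5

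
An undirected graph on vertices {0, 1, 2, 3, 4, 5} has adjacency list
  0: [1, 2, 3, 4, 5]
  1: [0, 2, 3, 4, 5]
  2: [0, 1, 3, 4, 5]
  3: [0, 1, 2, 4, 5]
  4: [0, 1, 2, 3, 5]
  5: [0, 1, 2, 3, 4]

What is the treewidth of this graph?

A width-5 tree decomposition is:
Bags: B1 = {0, 1, 2, 3, 4, 5}
Tree: (single bag)
With just one bag of size 6, the width is 6 − 1 = 5, so tw(G) ≤ 5. Conversely, {0, 1, 2, 3, 4, 5} is a clique of size 6, and the vertices of any clique must share a bag in every tree decomposition; so some bag has ≥ 6 vertices and tw(G) ≥ 5. Therefore the treewidth is 5.

5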